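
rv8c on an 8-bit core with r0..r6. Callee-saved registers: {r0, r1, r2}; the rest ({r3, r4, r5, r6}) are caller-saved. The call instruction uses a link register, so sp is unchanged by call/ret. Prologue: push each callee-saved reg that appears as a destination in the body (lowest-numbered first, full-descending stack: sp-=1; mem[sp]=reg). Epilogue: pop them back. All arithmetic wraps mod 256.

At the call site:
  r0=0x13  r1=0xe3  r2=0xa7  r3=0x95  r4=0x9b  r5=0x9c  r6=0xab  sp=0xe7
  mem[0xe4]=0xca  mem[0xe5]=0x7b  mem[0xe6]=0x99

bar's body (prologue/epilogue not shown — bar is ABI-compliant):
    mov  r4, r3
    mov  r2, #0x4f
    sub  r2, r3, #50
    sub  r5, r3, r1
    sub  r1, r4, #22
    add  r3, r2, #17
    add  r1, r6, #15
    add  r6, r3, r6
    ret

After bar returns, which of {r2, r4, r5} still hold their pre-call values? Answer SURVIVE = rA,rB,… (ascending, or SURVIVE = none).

SURVIVE = r2

prologue: push r1 -> mem[0xe6]=0xe3, sp=0xe6
prologue: push r2 -> mem[0xe5]=0xa7, sp=0xe5
body[0] mov  r4, r3 -> r4=0x95
body[1] mov  r2, #0x4f -> r2=0x4f
body[2] sub  r2, r3, #50 -> r2=0x63
body[3] sub  r5, r3, r1 -> r5=0xb2
body[4] sub  r1, r4, #22 -> r1=0x7f
body[5] add  r3, r2, #17 -> r3=0x74
body[6] add  r1, r6, #15 -> r1=0xba
body[7] add  r6, r3, r6 -> r6=0x1f
epilogue: pop r2=0xa7, sp=0xe6
epilogue: pop r1=0xe3, sp=0xe7
r2: callee-saved, written=True
r4: caller-saved, written=True
r5: caller-saved, written=True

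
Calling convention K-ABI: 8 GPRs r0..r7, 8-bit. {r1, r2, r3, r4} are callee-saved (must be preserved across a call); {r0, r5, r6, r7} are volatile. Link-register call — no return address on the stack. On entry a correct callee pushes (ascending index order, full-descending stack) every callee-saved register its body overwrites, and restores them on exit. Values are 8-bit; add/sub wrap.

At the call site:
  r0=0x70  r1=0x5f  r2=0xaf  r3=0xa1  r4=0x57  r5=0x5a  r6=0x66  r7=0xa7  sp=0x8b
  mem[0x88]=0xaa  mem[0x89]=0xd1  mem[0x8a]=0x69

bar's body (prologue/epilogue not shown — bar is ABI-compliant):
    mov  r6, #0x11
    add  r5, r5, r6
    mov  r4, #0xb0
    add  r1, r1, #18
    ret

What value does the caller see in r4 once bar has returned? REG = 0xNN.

REG = 0x57

prologue: push r1 -> mem[0x8a]=0x5f, sp=0x8a
prologue: push r4 -> mem[0x89]=0x57, sp=0x89
body[0] mov  r6, #0x11 -> r6=0x11
body[1] add  r5, r5, r6 -> r5=0x6b
body[2] mov  r4, #0xb0 -> r4=0xb0
body[3] add  r1, r1, #18 -> r1=0x71
epilogue: pop r4=0x57, sp=0x8a
epilogue: pop r1=0x5f, sp=0x8b
r4 is callee-saved -> restored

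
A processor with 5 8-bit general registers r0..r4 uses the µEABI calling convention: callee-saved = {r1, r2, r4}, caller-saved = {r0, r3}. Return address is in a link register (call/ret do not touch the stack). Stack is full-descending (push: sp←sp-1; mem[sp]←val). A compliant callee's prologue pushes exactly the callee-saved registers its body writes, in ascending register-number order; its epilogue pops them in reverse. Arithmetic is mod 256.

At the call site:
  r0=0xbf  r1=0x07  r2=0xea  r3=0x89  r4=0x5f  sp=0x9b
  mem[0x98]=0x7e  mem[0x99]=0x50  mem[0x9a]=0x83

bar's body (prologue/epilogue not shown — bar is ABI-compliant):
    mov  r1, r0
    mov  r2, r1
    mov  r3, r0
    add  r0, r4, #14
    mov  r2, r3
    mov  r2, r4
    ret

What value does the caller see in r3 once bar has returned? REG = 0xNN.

prologue: push r1 → mem[0x9a]=0x07, sp=0x9a
prologue: push r2 → mem[0x99]=0xea, sp=0x99
body[0] mov  r1, r0 → r1=0xbf
body[1] mov  r2, r1 → r2=0xbf
body[2] mov  r3, r0 → r3=0xbf
body[3] add  r0, r4, #14 → r0=0x6d
body[4] mov  r2, r3 → r2=0xbf
body[5] mov  r2, r4 → r2=0x5f
epilogue: pop r2=0xea, sp=0x9a
epilogue: pop r1=0x07, sp=0x9b
r3 is caller-saved → body value

REG = 0xbf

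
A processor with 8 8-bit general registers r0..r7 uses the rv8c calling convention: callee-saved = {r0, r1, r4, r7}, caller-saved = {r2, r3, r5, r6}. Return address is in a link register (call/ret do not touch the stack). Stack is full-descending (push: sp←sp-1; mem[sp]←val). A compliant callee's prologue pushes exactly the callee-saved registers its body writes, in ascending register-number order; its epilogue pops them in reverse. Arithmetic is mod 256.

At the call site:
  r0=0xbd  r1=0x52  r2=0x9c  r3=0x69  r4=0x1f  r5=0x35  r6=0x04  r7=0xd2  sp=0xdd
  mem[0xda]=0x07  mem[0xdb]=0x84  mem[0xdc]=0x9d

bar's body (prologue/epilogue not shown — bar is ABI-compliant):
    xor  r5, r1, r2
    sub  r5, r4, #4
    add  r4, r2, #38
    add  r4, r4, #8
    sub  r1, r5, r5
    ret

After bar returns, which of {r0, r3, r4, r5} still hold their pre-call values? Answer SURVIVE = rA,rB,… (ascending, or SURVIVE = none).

prologue: push r1 -> mem[0xdc]=0x52, sp=0xdc
prologue: push r4 -> mem[0xdb]=0x1f, sp=0xdb
body[0] xor  r5, r1, r2 -> r5=0xce
body[1] sub  r5, r4, #4 -> r5=0x1b
body[2] add  r4, r2, #38 -> r4=0xc2
body[3] add  r4, r4, #8 -> r4=0xca
body[4] sub  r1, r5, r5 -> r1=0x00
epilogue: pop r4=0x1f, sp=0xdc
epilogue: pop r1=0x52, sp=0xdd
r0: callee-saved, written=False
r3: caller-saved, written=False
r4: callee-saved, written=True
r5: caller-saved, written=True

SURVIVE = r0,r3,r4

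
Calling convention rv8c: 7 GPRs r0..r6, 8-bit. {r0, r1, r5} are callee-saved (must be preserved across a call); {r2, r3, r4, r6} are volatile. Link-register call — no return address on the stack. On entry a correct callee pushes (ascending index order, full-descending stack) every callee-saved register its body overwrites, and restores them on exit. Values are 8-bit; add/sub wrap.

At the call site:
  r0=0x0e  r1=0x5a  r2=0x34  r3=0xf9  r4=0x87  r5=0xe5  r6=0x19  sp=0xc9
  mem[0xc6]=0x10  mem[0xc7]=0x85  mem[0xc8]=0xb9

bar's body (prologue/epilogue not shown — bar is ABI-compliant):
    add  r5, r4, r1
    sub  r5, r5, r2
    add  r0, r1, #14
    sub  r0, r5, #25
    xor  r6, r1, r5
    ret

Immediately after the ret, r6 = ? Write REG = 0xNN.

REG = 0xf7

prologue: push r0 -> mem[0xc8]=0x0e, sp=0xc8
prologue: push r5 -> mem[0xc7]=0xe5, sp=0xc7
body[0] add  r5, r4, r1 -> r5=0xe1
body[1] sub  r5, r5, r2 -> r5=0xad
body[2] add  r0, r1, #14 -> r0=0x68
body[3] sub  r0, r5, #25 -> r0=0x94
body[4] xor  r6, r1, r5 -> r6=0xf7
epilogue: pop r5=0xe5, sp=0xc8
epilogue: pop r0=0x0e, sp=0xc9
r6 is caller-saved -> body value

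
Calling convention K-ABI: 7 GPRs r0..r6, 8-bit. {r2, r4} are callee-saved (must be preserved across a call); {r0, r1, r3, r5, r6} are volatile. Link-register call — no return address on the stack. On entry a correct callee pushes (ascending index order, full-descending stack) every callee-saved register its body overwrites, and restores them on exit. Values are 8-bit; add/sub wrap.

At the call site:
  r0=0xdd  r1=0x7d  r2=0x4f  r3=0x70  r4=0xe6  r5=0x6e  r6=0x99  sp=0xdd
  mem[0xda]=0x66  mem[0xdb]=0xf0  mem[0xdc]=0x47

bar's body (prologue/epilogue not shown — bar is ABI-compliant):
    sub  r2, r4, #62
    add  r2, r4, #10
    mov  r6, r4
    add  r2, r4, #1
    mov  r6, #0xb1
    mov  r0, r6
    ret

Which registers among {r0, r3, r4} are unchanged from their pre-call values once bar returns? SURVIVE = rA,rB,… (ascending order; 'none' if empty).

prologue: push r2 → mem[0xdc]=0x4f, sp=0xdc
body[0] sub  r2, r4, #62 → r2=0xa8
body[1] add  r2, r4, #10 → r2=0xf0
body[2] mov  r6, r4 → r6=0xe6
body[3] add  r2, r4, #1 → r2=0xe7
body[4] mov  r6, #0xb1 → r6=0xb1
body[5] mov  r0, r6 → r0=0xb1
epilogue: pop r2=0x4f, sp=0xdd
r0: caller-saved, written=True
r3: caller-saved, written=False
r4: callee-saved, written=False

SURVIVE = r3,r4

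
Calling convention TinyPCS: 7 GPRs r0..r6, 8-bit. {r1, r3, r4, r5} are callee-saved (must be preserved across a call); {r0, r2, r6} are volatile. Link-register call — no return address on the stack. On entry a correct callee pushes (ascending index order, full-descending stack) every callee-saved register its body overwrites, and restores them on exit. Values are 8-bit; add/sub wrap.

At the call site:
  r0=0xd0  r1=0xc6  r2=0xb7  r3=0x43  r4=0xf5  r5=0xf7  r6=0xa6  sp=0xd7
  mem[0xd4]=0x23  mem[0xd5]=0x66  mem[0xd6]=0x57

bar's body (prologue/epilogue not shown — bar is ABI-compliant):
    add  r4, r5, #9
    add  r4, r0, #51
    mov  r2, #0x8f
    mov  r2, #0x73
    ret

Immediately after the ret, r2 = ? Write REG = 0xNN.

REG = 0x73

prologue: push r4 → mem[0xd6]=0xf5, sp=0xd6
body[0] add  r4, r5, #9 → r4=0x00
body[1] add  r4, r0, #51 → r4=0x03
body[2] mov  r2, #0x8f → r2=0x8f
body[3] mov  r2, #0x73 → r2=0x73
epilogue: pop r4=0xf5, sp=0xd7
r2 is caller-saved → body value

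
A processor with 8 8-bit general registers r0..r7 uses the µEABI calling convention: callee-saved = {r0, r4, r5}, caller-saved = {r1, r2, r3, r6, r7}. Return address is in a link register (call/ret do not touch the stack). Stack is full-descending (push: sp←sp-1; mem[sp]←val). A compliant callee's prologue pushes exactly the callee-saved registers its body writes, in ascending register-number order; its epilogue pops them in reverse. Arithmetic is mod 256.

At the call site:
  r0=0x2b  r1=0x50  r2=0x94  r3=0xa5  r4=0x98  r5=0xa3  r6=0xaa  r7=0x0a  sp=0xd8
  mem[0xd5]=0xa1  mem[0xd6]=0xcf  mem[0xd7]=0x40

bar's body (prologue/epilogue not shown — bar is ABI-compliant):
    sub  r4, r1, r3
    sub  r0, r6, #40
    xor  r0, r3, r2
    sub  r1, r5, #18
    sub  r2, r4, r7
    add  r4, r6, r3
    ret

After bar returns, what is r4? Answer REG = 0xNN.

prologue: push r0 → mem[0xd7]=0x2b, sp=0xd7
prologue: push r4 → mem[0xd6]=0x98, sp=0xd6
body[0] sub  r4, r1, r3 → r4=0xab
body[1] sub  r0, r6, #40 → r0=0x82
body[2] xor  r0, r3, r2 → r0=0x31
body[3] sub  r1, r5, #18 → r1=0x91
body[4] sub  r2, r4, r7 → r2=0xa1
body[5] add  r4, r6, r3 → r4=0x4f
epilogue: pop r4=0x98, sp=0xd7
epilogue: pop r0=0x2b, sp=0xd8
r4 is callee-saved → restored

REG = 0x98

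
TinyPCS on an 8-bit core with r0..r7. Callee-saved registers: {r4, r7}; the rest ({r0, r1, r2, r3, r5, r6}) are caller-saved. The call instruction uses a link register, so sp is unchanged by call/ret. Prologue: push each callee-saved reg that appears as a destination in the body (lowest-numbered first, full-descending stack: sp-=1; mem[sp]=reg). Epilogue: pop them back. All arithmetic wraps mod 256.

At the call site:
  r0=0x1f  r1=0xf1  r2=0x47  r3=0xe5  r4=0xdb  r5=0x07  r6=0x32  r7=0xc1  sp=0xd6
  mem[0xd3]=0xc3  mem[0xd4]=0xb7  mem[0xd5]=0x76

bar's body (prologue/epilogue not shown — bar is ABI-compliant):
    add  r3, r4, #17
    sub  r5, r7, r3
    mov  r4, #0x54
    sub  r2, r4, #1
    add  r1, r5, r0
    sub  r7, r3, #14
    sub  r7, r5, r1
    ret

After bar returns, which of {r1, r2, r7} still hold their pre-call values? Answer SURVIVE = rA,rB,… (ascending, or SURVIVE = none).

SURVIVE = r7

prologue: push r4 → mem[0xd5]=0xdb, sp=0xd5
prologue: push r7 → mem[0xd4]=0xc1, sp=0xd4
body[0] add  r3, r4, #17 → r3=0xec
body[1] sub  r5, r7, r3 → r5=0xd5
body[2] mov  r4, #0x54 → r4=0x54
body[3] sub  r2, r4, #1 → r2=0x53
body[4] add  r1, r5, r0 → r1=0xf4
body[5] sub  r7, r3, #14 → r7=0xde
body[6] sub  r7, r5, r1 → r7=0xe1
epilogue: pop r7=0xc1, sp=0xd5
epilogue: pop r4=0xdb, sp=0xd6
r1: caller-saved, written=True
r2: caller-saved, written=True
r7: callee-saved, written=True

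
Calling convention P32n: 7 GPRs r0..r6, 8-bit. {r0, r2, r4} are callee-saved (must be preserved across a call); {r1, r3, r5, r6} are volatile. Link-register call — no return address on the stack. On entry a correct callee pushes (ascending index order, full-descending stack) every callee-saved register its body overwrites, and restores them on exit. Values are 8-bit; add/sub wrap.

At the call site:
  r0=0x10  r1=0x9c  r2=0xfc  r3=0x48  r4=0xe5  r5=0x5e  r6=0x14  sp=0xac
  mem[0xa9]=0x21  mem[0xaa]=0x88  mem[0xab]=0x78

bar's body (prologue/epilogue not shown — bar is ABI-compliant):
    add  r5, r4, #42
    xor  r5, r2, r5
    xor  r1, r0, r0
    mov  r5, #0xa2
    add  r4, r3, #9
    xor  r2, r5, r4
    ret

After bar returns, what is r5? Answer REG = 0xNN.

prologue: push r2 → mem[0xab]=0xfc, sp=0xab
prologue: push r4 → mem[0xaa]=0xe5, sp=0xaa
body[0] add  r5, r4, #42 → r5=0x0f
body[1] xor  r5, r2, r5 → r5=0xf3
body[2] xor  r1, r0, r0 → r1=0x00
body[3] mov  r5, #0xa2 → r5=0xa2
body[4] add  r4, r3, #9 → r4=0x51
body[5] xor  r2, r5, r4 → r2=0xf3
epilogue: pop r4=0xe5, sp=0xab
epilogue: pop r2=0xfc, sp=0xac
r5 is caller-saved → body value

REG = 0xa2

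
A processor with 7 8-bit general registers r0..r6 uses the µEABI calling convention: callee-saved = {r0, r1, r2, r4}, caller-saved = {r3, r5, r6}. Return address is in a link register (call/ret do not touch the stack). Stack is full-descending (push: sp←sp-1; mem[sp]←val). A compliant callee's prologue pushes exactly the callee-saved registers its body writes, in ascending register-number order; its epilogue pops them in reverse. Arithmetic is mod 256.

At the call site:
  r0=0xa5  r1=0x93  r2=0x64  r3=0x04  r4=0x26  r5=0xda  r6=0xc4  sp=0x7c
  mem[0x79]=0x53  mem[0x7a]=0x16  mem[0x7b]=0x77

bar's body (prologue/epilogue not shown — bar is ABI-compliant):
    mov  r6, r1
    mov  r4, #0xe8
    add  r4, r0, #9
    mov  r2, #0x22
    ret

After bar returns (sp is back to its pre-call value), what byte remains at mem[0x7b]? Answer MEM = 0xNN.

prologue: push r2 → mem[0x7b]=0x64, sp=0x7b
prologue: push r4 → mem[0x7a]=0x26, sp=0x7a
body[0] mov  r6, r1 → r6=0x93
body[1] mov  r4, #0xe8 → r4=0xe8
body[2] add  r4, r0, #9 → r4=0xae
body[3] mov  r2, #0x22 → r2=0x22
epilogue: pop r4=0x26, sp=0x7b
epilogue: pop r2=0x64, sp=0x7c
prologue pushed ['r2', 'r4'] at ['0x7b', '0x7a']

MEM = 0x64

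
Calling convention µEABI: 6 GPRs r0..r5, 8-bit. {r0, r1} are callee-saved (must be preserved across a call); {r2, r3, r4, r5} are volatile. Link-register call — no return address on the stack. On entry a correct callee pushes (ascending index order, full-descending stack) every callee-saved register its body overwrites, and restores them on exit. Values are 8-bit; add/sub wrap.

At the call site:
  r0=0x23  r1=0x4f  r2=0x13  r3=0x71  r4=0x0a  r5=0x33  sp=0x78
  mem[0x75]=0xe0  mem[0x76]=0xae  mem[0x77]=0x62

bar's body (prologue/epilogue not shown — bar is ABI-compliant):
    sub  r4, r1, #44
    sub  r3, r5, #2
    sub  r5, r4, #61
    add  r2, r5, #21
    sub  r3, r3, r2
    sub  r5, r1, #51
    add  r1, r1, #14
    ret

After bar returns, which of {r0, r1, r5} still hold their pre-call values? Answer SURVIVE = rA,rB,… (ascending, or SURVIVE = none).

SURVIVE = r0,r1

prologue: push r1 → mem[0x77]=0x4f, sp=0x77
body[0] sub  r4, r1, #44 → r4=0x23
body[1] sub  r3, r5, #2 → r3=0x31
body[2] sub  r5, r4, #61 → r5=0xe6
body[3] add  r2, r5, #21 → r2=0xfb
body[4] sub  r3, r3, r2 → r3=0x36
body[5] sub  r5, r1, #51 → r5=0x1c
body[6] add  r1, r1, #14 → r1=0x5d
epilogue: pop r1=0x4f, sp=0x78
r0: callee-saved, written=False
r1: callee-saved, written=True
r5: caller-saved, written=True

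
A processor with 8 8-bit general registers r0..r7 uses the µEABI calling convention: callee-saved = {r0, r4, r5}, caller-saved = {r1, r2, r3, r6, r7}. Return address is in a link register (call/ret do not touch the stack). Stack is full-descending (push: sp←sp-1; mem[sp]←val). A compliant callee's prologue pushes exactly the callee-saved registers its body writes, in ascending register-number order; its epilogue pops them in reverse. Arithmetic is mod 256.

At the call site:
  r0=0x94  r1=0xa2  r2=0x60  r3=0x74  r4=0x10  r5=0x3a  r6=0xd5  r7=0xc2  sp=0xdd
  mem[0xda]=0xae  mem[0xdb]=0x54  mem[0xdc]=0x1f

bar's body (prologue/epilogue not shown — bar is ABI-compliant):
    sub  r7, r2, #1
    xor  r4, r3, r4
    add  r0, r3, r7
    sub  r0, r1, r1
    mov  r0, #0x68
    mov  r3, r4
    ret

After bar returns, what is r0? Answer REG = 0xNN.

prologue: push r0 -> mem[0xdc]=0x94, sp=0xdc
prologue: push r4 -> mem[0xdb]=0x10, sp=0xdb
body[0] sub  r7, r2, #1 -> r7=0x5f
body[1] xor  r4, r3, r4 -> r4=0x64
body[2] add  r0, r3, r7 -> r0=0xd3
body[3] sub  r0, r1, r1 -> r0=0x00
body[4] mov  r0, #0x68 -> r0=0x68
body[5] mov  r3, r4 -> r3=0x64
epilogue: pop r4=0x10, sp=0xdc
epilogue: pop r0=0x94, sp=0xdd
r0 is callee-saved -> restored

REG = 0x94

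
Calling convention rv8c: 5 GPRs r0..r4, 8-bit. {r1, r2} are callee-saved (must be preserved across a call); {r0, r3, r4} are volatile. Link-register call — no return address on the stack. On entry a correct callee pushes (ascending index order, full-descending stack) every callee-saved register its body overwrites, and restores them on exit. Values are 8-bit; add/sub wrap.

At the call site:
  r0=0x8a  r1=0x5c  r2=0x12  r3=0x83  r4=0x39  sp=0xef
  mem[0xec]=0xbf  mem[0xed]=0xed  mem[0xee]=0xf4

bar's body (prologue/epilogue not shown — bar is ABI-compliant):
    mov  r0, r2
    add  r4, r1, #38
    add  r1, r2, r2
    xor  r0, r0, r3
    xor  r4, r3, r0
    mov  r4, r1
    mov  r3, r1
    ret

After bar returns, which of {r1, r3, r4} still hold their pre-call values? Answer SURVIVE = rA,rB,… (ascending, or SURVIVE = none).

SURVIVE = r1

prologue: push r1 -> mem[0xee]=0x5c, sp=0xee
body[0] mov  r0, r2 -> r0=0x12
body[1] add  r4, r1, #38 -> r4=0x82
body[2] add  r1, r2, r2 -> r1=0x24
body[3] xor  r0, r0, r3 -> r0=0x91
body[4] xor  r4, r3, r0 -> r4=0x12
body[5] mov  r4, r1 -> r4=0x24
body[6] mov  r3, r1 -> r3=0x24
epilogue: pop r1=0x5c, sp=0xef
r1: callee-saved, written=True
r3: caller-saved, written=True
r4: caller-saved, written=True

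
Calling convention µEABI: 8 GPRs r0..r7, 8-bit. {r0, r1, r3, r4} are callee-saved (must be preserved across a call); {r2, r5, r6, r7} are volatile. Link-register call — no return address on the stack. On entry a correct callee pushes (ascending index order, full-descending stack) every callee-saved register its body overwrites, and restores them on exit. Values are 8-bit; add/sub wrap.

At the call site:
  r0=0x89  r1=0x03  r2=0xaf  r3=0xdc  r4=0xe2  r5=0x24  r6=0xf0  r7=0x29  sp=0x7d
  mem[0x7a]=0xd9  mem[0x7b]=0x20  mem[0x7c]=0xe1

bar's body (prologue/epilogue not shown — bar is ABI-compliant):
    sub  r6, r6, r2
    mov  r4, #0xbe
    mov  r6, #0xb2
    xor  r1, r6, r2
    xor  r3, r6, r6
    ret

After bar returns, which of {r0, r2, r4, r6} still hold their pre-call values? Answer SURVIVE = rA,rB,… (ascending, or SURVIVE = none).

SURVIVE = r0,r2,r4

prologue: push r1 → mem[0x7c]=0x03, sp=0x7c
prologue: push r3 → mem[0x7b]=0xdc, sp=0x7b
prologue: push r4 → mem[0x7a]=0xe2, sp=0x7a
body[0] sub  r6, r6, r2 → r6=0x41
body[1] mov  r4, #0xbe → r4=0xbe
body[2] mov  r6, #0xb2 → r6=0xb2
body[3] xor  r1, r6, r2 → r1=0x1d
body[4] xor  r3, r6, r6 → r3=0x00
epilogue: pop r4=0xe2, sp=0x7b
epilogue: pop r3=0xdc, sp=0x7c
epilogue: pop r1=0x03, sp=0x7d
r0: callee-saved, written=False
r2: caller-saved, written=False
r4: callee-saved, written=True
r6: caller-saved, written=True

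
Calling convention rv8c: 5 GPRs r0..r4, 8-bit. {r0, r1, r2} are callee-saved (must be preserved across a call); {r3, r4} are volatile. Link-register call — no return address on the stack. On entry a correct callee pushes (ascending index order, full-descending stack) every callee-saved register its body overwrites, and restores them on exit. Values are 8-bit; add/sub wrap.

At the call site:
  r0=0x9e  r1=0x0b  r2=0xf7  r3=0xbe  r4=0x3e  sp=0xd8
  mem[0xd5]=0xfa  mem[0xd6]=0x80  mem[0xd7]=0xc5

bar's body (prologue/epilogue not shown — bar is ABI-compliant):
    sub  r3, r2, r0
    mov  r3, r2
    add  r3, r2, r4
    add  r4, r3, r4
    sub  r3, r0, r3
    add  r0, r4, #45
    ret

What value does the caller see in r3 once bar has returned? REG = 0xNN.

REG = 0x69

prologue: push r0 → mem[0xd7]=0x9e, sp=0xd7
body[0] sub  r3, r2, r0 → r3=0x59
body[1] mov  r3, r2 → r3=0xf7
body[2] add  r3, r2, r4 → r3=0x35
body[3] add  r4, r3, r4 → r4=0x73
body[4] sub  r3, r0, r3 → r3=0x69
body[5] add  r0, r4, #45 → r0=0xa0
epilogue: pop r0=0x9e, sp=0xd8
r3 is caller-saved → body value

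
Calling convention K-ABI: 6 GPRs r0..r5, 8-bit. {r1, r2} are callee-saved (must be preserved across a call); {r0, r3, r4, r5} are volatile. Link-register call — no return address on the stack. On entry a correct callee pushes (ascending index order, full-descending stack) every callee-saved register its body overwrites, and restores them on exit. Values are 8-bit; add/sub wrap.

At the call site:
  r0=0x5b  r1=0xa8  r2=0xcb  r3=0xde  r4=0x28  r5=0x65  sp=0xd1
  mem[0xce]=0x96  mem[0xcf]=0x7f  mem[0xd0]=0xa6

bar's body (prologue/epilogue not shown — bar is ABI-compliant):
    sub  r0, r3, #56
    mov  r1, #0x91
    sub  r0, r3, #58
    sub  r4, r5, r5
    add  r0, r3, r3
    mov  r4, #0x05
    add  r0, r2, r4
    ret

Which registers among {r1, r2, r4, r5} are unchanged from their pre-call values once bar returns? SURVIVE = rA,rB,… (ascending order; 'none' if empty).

SURVIVE = r1,r2,r5

prologue: push r1 -> mem[0xd0]=0xa8, sp=0xd0
body[0] sub  r0, r3, #56 -> r0=0xa6
body[1] mov  r1, #0x91 -> r1=0x91
body[2] sub  r0, r3, #58 -> r0=0xa4
body[3] sub  r4, r5, r5 -> r4=0x00
body[4] add  r0, r3, r3 -> r0=0xbc
body[5] mov  r4, #0x05 -> r4=0x05
body[6] add  r0, r2, r4 -> r0=0xd0
epilogue: pop r1=0xa8, sp=0xd1
r1: callee-saved, written=True
r2: callee-saved, written=False
r4: caller-saved, written=True
r5: caller-saved, written=False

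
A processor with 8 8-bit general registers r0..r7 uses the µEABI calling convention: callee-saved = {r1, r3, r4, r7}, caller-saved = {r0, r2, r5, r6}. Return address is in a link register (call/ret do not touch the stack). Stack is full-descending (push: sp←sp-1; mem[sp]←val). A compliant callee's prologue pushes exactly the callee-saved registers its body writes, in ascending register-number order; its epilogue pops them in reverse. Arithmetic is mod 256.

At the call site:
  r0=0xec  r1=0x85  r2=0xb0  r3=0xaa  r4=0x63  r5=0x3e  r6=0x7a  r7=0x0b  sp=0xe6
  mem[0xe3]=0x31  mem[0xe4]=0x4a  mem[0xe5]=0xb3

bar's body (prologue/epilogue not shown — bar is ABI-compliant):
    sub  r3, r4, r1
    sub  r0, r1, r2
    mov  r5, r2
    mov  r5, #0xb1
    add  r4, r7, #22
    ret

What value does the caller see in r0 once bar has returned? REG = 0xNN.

REG = 0xd5

prologue: push r3 -> mem[0xe5]=0xaa, sp=0xe5
prologue: push r4 -> mem[0xe4]=0x63, sp=0xe4
body[0] sub  r3, r4, r1 -> r3=0xde
body[1] sub  r0, r1, r2 -> r0=0xd5
body[2] mov  r5, r2 -> r5=0xb0
body[3] mov  r5, #0xb1 -> r5=0xb1
body[4] add  r4, r7, #22 -> r4=0x21
epilogue: pop r4=0x63, sp=0xe5
epilogue: pop r3=0xaa, sp=0xe6
r0 is caller-saved -> body value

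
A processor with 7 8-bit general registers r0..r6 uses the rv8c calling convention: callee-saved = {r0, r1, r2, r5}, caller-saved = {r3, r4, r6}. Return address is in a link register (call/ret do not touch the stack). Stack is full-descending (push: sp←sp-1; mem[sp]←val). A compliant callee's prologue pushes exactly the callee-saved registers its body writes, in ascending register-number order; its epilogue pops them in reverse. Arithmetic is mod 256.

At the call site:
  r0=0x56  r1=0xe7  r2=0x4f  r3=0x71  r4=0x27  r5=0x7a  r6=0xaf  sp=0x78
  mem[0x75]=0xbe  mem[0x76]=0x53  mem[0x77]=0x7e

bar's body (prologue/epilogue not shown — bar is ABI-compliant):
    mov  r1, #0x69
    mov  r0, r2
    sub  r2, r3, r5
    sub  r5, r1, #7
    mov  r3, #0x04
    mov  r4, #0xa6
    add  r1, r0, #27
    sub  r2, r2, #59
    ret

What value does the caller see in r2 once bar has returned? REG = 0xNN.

prologue: push r0 -> mem[0x77]=0x56, sp=0x77
prologue: push r1 -> mem[0x76]=0xe7, sp=0x76
prologue: push r2 -> mem[0x75]=0x4f, sp=0x75
prologue: push r5 -> mem[0x74]=0x7a, sp=0x74
body[0] mov  r1, #0x69 -> r1=0x69
body[1] mov  r0, r2 -> r0=0x4f
body[2] sub  r2, r3, r5 -> r2=0xf7
body[3] sub  r5, r1, #7 -> r5=0x62
body[4] mov  r3, #0x04 -> r3=0x04
body[5] mov  r4, #0xa6 -> r4=0xa6
body[6] add  r1, r0, #27 -> r1=0x6a
body[7] sub  r2, r2, #59 -> r2=0xbc
epilogue: pop r5=0x7a, sp=0x75
epilogue: pop r2=0x4f, sp=0x76
epilogue: pop r1=0xe7, sp=0x77
epilogue: pop r0=0x56, sp=0x78
r2 is callee-saved -> restored

REG = 0x4f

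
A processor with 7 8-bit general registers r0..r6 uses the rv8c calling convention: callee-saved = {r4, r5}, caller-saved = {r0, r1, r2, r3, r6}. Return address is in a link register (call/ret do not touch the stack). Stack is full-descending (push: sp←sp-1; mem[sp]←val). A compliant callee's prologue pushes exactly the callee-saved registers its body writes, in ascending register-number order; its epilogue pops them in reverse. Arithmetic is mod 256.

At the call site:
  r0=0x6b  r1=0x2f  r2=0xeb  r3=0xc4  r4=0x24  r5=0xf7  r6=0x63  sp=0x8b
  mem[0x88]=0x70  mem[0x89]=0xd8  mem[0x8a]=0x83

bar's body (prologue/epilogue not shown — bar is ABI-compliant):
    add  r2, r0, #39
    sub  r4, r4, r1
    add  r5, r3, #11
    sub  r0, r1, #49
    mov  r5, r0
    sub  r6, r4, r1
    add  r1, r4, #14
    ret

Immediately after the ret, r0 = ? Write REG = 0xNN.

REG = 0xfe

prologue: push r4 -> mem[0x8a]=0x24, sp=0x8a
prologue: push r5 -> mem[0x89]=0xf7, sp=0x89
body[0] add  r2, r0, #39 -> r2=0x92
body[1] sub  r4, r4, r1 -> r4=0xf5
body[2] add  r5, r3, #11 -> r5=0xcf
body[3] sub  r0, r1, #49 -> r0=0xfe
body[4] mov  r5, r0 -> r5=0xfe
body[5] sub  r6, r4, r1 -> r6=0xc6
body[6] add  r1, r4, #14 -> r1=0x03
epilogue: pop r5=0xf7, sp=0x8a
epilogue: pop r4=0x24, sp=0x8b
r0 is caller-saved -> body value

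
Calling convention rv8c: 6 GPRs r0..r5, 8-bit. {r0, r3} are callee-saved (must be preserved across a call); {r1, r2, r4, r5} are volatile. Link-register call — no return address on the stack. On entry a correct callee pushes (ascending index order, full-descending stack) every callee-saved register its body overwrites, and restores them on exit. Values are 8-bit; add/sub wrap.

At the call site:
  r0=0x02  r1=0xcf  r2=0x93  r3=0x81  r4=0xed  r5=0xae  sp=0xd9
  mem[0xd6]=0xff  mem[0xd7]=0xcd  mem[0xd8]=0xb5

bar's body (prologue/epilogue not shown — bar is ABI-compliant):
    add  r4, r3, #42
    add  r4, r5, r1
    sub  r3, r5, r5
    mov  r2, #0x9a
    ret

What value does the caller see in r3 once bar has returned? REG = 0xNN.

prologue: push r3 -> mem[0xd8]=0x81, sp=0xd8
body[0] add  r4, r3, #42 -> r4=0xab
body[1] add  r4, r5, r1 -> r4=0x7d
body[2] sub  r3, r5, r5 -> r3=0x00
body[3] mov  r2, #0x9a -> r2=0x9a
epilogue: pop r3=0x81, sp=0xd9
r3 is callee-saved -> restored

REG = 0x81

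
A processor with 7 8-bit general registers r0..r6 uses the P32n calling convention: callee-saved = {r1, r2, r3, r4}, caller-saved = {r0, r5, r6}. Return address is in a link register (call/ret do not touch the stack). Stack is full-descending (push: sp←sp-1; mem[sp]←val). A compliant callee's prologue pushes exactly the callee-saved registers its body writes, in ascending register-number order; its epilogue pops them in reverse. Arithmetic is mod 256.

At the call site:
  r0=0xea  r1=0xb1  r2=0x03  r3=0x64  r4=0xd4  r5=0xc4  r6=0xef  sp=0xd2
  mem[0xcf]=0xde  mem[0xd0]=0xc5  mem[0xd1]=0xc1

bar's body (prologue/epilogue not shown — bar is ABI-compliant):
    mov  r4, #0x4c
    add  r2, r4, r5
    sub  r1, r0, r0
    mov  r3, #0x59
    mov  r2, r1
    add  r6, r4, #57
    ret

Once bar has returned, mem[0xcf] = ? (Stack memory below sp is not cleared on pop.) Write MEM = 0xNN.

prologue: push r1 -> mem[0xd1]=0xb1, sp=0xd1
prologue: push r2 -> mem[0xd0]=0x03, sp=0xd0
prologue: push r3 -> mem[0xcf]=0x64, sp=0xcf
prologue: push r4 -> mem[0xce]=0xd4, sp=0xce
body[0] mov  r4, #0x4c -> r4=0x4c
body[1] add  r2, r4, r5 -> r2=0x10
body[2] sub  r1, r0, r0 -> r1=0x00
body[3] mov  r3, #0x59 -> r3=0x59
body[4] mov  r2, r1 -> r2=0x00
body[5] add  r6, r4, #57 -> r6=0x85
epilogue: pop r4=0xd4, sp=0xcf
epilogue: pop r3=0x64, sp=0xd0
epilogue: pop r2=0x03, sp=0xd1
epilogue: pop r1=0xb1, sp=0xd2
prologue pushed ['r1', 'r2', 'r3', 'r4'] at ['0xd1', '0xd0', '0xcf', '0xce']

MEM = 0x64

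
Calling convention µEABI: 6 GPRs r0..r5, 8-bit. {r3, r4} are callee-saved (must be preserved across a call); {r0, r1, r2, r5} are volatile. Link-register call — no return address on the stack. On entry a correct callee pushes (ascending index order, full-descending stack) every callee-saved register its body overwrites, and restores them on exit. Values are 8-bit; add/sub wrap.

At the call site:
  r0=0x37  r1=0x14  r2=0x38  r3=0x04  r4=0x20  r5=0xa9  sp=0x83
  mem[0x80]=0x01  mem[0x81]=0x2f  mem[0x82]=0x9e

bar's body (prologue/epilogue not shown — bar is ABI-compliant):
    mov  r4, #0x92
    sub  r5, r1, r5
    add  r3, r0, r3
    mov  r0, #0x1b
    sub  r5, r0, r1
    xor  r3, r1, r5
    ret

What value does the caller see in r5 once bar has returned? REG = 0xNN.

prologue: push r3 -> mem[0x82]=0x04, sp=0x82
prologue: push r4 -> mem[0x81]=0x20, sp=0x81
body[0] mov  r4, #0x92 -> r4=0x92
body[1] sub  r5, r1, r5 -> r5=0x6b
body[2] add  r3, r0, r3 -> r3=0x3b
body[3] mov  r0, #0x1b -> r0=0x1b
body[4] sub  r5, r0, r1 -> r5=0x07
body[5] xor  r3, r1, r5 -> r3=0x13
epilogue: pop r4=0x20, sp=0x82
epilogue: pop r3=0x04, sp=0x83
r5 is caller-saved -> body value

REG = 0x07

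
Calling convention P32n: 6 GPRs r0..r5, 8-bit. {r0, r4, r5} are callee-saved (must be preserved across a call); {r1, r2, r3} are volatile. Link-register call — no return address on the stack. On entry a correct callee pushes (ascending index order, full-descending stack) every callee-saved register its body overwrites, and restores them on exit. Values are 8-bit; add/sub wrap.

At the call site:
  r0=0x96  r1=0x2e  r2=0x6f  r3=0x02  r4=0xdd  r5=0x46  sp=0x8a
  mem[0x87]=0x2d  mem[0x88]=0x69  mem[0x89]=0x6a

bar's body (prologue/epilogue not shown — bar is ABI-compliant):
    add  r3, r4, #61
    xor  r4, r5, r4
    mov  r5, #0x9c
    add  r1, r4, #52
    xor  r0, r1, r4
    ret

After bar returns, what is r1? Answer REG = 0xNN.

REG = 0xcf

prologue: push r0 -> mem[0x89]=0x96, sp=0x89
prologue: push r4 -> mem[0x88]=0xdd, sp=0x88
prologue: push r5 -> mem[0x87]=0x46, sp=0x87
body[0] add  r3, r4, #61 -> r3=0x1a
body[1] xor  r4, r5, r4 -> r4=0x9b
body[2] mov  r5, #0x9c -> r5=0x9c
body[3] add  r1, r4, #52 -> r1=0xcf
body[4] xor  r0, r1, r4 -> r0=0x54
epilogue: pop r5=0x46, sp=0x88
epilogue: pop r4=0xdd, sp=0x89
epilogue: pop r0=0x96, sp=0x8a
r1 is caller-saved -> body value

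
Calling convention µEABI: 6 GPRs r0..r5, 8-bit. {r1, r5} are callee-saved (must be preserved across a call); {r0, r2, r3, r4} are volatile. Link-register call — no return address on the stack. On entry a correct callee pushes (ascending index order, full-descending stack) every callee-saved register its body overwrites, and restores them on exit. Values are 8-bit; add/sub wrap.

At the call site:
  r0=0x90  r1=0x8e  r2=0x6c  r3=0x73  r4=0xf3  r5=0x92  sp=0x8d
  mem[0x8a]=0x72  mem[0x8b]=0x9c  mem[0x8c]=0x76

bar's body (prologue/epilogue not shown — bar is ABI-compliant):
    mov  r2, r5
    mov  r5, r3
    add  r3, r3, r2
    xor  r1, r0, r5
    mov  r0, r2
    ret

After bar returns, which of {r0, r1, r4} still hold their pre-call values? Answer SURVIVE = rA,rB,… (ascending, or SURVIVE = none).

SURVIVE = r1,r4

prologue: push r1 -> mem[0x8c]=0x8e, sp=0x8c
prologue: push r5 -> mem[0x8b]=0x92, sp=0x8b
body[0] mov  r2, r5 -> r2=0x92
body[1] mov  r5, r3 -> r5=0x73
body[2] add  r3, r3, r2 -> r3=0x05
body[3] xor  r1, r0, r5 -> r1=0xe3
body[4] mov  r0, r2 -> r0=0x92
epilogue: pop r5=0x92, sp=0x8c
epilogue: pop r1=0x8e, sp=0x8d
r0: caller-saved, written=True
r1: callee-saved, written=True
r4: caller-saved, written=False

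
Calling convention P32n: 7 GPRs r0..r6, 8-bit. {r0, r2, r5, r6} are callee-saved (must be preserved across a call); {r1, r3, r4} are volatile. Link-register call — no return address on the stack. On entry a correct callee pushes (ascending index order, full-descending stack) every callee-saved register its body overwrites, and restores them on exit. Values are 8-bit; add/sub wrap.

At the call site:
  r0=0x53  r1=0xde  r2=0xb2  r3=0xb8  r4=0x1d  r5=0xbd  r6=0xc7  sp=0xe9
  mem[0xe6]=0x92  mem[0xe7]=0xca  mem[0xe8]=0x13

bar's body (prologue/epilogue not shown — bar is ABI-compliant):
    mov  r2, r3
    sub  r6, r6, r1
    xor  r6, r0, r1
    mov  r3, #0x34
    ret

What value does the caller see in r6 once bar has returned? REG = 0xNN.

prologue: push r2 -> mem[0xe8]=0xb2, sp=0xe8
prologue: push r6 -> mem[0xe7]=0xc7, sp=0xe7
body[0] mov  r2, r3 -> r2=0xb8
body[1] sub  r6, r6, r1 -> r6=0xe9
body[2] xor  r6, r0, r1 -> r6=0x8d
body[3] mov  r3, #0x34 -> r3=0x34
epilogue: pop r6=0xc7, sp=0xe8
epilogue: pop r2=0xb2, sp=0xe9
r6 is callee-saved -> restored

REG = 0xc7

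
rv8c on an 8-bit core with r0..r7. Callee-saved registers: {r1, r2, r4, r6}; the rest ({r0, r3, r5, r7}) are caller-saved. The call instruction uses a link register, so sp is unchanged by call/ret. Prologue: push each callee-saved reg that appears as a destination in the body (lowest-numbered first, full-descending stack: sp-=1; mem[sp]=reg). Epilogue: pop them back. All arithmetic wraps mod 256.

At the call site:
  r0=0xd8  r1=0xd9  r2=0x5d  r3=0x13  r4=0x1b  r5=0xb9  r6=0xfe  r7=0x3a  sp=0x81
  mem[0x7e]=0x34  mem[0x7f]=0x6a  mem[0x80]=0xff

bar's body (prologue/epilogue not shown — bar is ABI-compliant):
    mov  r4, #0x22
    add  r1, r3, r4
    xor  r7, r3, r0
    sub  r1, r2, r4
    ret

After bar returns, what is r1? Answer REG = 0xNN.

REG = 0xd9

prologue: push r1 -> mem[0x80]=0xd9, sp=0x80
prologue: push r4 -> mem[0x7f]=0x1b, sp=0x7f
body[0] mov  r4, #0x22 -> r4=0x22
body[1] add  r1, r3, r4 -> r1=0x35
body[2] xor  r7, r3, r0 -> r7=0xcb
body[3] sub  r1, r2, r4 -> r1=0x3b
epilogue: pop r4=0x1b, sp=0x80
epilogue: pop r1=0xd9, sp=0x81
r1 is callee-saved -> restored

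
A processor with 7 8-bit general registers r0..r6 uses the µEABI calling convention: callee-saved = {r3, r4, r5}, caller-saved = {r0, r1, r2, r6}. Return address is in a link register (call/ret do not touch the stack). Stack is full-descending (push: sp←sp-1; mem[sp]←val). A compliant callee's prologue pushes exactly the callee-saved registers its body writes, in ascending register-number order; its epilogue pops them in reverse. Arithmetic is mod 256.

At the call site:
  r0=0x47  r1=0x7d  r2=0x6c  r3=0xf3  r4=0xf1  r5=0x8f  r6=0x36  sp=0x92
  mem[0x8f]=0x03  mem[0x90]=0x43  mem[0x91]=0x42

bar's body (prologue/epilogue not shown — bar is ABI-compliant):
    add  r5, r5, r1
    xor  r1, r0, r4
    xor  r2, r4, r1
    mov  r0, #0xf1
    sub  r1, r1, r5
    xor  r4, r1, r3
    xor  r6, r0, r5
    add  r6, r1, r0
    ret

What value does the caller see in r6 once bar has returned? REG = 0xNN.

REG = 0x9b

prologue: push r4 → mem[0x91]=0xf1, sp=0x91
prologue: push r5 → mem[0x90]=0x8f, sp=0x90
body[0] add  r5, r5, r1 → r5=0x0c
body[1] xor  r1, r0, r4 → r1=0xb6
body[2] xor  r2, r4, r1 → r2=0x47
body[3] mov  r0, #0xf1 → r0=0xf1
body[4] sub  r1, r1, r5 → r1=0xaa
body[5] xor  r4, r1, r3 → r4=0x59
body[6] xor  r6, r0, r5 → r6=0xfd
body[7] add  r6, r1, r0 → r6=0x9b
epilogue: pop r5=0x8f, sp=0x91
epilogue: pop r4=0xf1, sp=0x92
r6 is caller-saved → body value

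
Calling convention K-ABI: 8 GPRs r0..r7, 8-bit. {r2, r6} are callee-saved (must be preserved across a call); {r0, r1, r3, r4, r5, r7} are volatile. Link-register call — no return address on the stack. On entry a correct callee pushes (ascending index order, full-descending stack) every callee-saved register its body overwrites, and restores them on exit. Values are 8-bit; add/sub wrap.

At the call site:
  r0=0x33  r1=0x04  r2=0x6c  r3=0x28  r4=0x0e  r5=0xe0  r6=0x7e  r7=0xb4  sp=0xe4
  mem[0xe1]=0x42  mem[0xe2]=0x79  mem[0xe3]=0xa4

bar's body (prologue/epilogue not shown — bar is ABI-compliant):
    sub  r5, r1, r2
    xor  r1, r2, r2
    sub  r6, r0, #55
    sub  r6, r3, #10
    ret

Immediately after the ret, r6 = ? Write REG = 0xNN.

prologue: push r6 → mem[0xe3]=0x7e, sp=0xe3
body[0] sub  r5, r1, r2 → r5=0x98
body[1] xor  r1, r2, r2 → r1=0x00
body[2] sub  r6, r0, #55 → r6=0xfc
body[3] sub  r6, r3, #10 → r6=0x1e
epilogue: pop r6=0x7e, sp=0xe4
r6 is callee-saved → restored

REG = 0x7e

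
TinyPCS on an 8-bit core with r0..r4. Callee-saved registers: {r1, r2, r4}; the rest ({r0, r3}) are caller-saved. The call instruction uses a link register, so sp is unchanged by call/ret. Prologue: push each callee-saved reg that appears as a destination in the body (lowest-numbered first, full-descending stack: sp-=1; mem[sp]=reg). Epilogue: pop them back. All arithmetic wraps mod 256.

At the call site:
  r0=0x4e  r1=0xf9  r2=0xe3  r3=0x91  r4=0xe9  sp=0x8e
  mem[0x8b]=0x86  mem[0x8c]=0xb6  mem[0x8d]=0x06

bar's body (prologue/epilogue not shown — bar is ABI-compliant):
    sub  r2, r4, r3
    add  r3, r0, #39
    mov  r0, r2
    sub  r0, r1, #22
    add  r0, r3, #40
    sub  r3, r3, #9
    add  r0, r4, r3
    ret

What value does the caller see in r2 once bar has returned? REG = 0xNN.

REG = 0xe3

prologue: push r2 -> mem[0x8d]=0xe3, sp=0x8d
body[0] sub  r2, r4, r3 -> r2=0x58
body[1] add  r3, r0, #39 -> r3=0x75
body[2] mov  r0, r2 -> r0=0x58
body[3] sub  r0, r1, #22 -> r0=0xe3
body[4] add  r0, r3, #40 -> r0=0x9d
body[5] sub  r3, r3, #9 -> r3=0x6c
body[6] add  r0, r4, r3 -> r0=0x55
epilogue: pop r2=0xe3, sp=0x8e
r2 is callee-saved -> restored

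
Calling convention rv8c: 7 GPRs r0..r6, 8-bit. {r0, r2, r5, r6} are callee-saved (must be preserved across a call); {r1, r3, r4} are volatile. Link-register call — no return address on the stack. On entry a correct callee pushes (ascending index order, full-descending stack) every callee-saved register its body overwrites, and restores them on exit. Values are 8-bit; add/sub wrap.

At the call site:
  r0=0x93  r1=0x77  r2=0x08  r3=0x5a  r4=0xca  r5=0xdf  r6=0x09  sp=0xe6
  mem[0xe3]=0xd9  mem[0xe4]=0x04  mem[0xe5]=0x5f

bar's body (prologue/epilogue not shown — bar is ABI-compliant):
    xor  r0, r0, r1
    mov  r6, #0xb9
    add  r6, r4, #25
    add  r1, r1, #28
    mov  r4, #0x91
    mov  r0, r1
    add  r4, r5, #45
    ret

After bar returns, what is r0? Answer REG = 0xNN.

prologue: push r0 → mem[0xe5]=0x93, sp=0xe5
prologue: push r6 → mem[0xe4]=0x09, sp=0xe4
body[0] xor  r0, r0, r1 → r0=0xe4
body[1] mov  r6, #0xb9 → r6=0xb9
body[2] add  r6, r4, #25 → r6=0xe3
body[3] add  r1, r1, #28 → r1=0x93
body[4] mov  r4, #0x91 → r4=0x91
body[5] mov  r0, r1 → r0=0x93
body[6] add  r4, r5, #45 → r4=0x0c
epilogue: pop r6=0x09, sp=0xe5
epilogue: pop r0=0x93, sp=0xe6
r0 is callee-saved → restored

REG = 0x93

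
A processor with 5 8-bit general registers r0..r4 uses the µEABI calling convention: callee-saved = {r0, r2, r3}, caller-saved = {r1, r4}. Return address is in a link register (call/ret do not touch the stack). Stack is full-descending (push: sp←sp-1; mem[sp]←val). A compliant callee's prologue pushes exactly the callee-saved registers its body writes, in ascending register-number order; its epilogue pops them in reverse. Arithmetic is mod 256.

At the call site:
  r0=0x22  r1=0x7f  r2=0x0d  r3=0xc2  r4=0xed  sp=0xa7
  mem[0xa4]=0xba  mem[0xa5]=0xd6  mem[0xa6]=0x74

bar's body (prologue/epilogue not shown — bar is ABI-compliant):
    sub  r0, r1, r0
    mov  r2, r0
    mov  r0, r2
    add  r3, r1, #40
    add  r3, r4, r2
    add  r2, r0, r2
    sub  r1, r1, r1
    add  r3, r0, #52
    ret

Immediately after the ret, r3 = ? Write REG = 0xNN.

prologue: push r0 -> mem[0xa6]=0x22, sp=0xa6
prologue: push r2 -> mem[0xa5]=0x0d, sp=0xa5
prologue: push r3 -> mem[0xa4]=0xc2, sp=0xa4
body[0] sub  r0, r1, r0 -> r0=0x5d
body[1] mov  r2, r0 -> r2=0x5d
body[2] mov  r0, r2 -> r0=0x5d
body[3] add  r3, r1, #40 -> r3=0xa7
body[4] add  r3, r4, r2 -> r3=0x4a
body[5] add  r2, r0, r2 -> r2=0xba
body[6] sub  r1, r1, r1 -> r1=0x00
body[7] add  r3, r0, #52 -> r3=0x91
epilogue: pop r3=0xc2, sp=0xa5
epilogue: pop r2=0x0d, sp=0xa6
epilogue: pop r0=0x22, sp=0xa7
r3 is callee-saved -> restored

REG = 0xc2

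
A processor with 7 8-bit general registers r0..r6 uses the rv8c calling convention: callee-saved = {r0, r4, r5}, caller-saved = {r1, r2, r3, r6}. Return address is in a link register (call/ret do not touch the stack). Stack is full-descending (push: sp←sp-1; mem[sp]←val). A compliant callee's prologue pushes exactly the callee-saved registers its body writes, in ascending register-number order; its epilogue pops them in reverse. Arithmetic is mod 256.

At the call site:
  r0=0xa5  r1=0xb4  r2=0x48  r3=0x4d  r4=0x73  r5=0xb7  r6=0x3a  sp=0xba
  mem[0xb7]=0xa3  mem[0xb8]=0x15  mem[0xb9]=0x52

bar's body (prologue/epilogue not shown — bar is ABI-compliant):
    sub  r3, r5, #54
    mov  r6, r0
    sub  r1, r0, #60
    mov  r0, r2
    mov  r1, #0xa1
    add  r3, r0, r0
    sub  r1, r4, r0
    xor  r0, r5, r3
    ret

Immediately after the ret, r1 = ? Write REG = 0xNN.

prologue: push r0 → mem[0xb9]=0xa5, sp=0xb9
body[0] sub  r3, r5, #54 → r3=0x81
body[1] mov  r6, r0 → r6=0xa5
body[2] sub  r1, r0, #60 → r1=0x69
body[3] mov  r0, r2 → r0=0x48
body[4] mov  r1, #0xa1 → r1=0xa1
body[5] add  r3, r0, r0 → r3=0x90
body[6] sub  r1, r4, r0 → r1=0x2b
body[7] xor  r0, r5, r3 → r0=0x27
epilogue: pop r0=0xa5, sp=0xba
r1 is caller-saved → body value

REG = 0x2b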